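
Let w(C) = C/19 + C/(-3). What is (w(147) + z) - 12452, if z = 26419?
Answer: 264589/19 ≈ 13926.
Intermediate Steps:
w(C) = -16*C/57 (w(C) = C*(1/19) + C*(-⅓) = C/19 - C/3 = -16*C/57)
(w(147) + z) - 12452 = (-16/57*147 + 26419) - 12452 = (-784/19 + 26419) - 12452 = 501177/19 - 12452 = 264589/19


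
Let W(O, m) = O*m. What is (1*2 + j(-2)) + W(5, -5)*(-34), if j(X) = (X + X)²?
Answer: 868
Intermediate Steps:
j(X) = 4*X² (j(X) = (2*X)² = 4*X²)
(1*2 + j(-2)) + W(5, -5)*(-34) = (1*2 + 4*(-2)²) + (5*(-5))*(-34) = (2 + 4*4) - 25*(-34) = (2 + 16) + 850 = 18 + 850 = 868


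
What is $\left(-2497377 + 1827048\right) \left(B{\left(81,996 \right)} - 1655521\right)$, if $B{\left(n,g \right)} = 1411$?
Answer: $1108797902190$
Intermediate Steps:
$\left(-2497377 + 1827048\right) \left(B{\left(81,996 \right)} - 1655521\right) = \left(-2497377 + 1827048\right) \left(1411 - 1655521\right) = \left(-670329\right) \left(-1654110\right) = 1108797902190$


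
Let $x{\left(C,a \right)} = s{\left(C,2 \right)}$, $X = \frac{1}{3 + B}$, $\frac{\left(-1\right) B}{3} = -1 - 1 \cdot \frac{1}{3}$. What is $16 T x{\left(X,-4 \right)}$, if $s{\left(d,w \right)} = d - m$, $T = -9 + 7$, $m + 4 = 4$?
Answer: $- \frac{32}{7} \approx -4.5714$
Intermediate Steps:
$m = 0$ ($m = -4 + 4 = 0$)
$T = -2$
$s{\left(d,w \right)} = d$ ($s{\left(d,w \right)} = d - 0 = d + 0 = d$)
$B = 4$ ($B = - 3 \left(-1 - 1 \cdot \frac{1}{3}\right) = - 3 \left(-1 - \frac{1}{3}\right) = \left(-3\right) \left(- \frac{4}{3}\right) = 4$)
$X = \frac{1}{7}$ ($X = \frac{1}{3 + 4} = \frac{1}{7} \approx 0.14286$)
$x{\left(C,a \right)} = C$
$16 T x{\left(X,-4 \right)} = 16 \left(-2\right) \frac{1}{7} = \left(-32\right) \frac{1}{7} = - \frac{32}{7}$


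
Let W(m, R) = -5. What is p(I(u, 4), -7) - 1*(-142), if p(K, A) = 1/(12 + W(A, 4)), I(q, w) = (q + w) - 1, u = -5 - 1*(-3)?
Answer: 995/7 ≈ 142.14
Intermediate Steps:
u = -2 (u = -5 + 3 = -2)
I(q, w) = -1 + q + w
p(K, A) = ⅐ (p(K, A) = 1/(12 - 5) = 1/7 = ⅐)
p(I(u, 4), -7) - 1*(-142) = ⅐ - 1*(-142) = ⅐ + 142 = 995/7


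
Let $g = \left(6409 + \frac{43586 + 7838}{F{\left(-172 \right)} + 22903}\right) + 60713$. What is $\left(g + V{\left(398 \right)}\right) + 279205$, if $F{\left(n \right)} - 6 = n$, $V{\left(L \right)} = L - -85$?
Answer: $\frac{7885470394}{22737} \approx 3.4681 \cdot 10^{5}$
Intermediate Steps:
$V{\left(L \right)} = 85 + L$ ($V{\left(L \right)} = L + 85 = 85 + L$)
$F{\left(n \right)} = 6 + n$
$g = \frac{1526204338}{22737}$ ($g = \left(6409 + \frac{43586 + 7838}{\left(6 - 172\right) + 22903}\right) + 60713 = \left(6409 + \frac{51424}{-166 + 22903}\right) + 60713 = \left(6409 + \frac{51424}{22737}\right) + 60713 = \frac{145772857}{22737} + 60713 = \frac{1526204338}{22737} \approx 67124.0$)
$\left(g + V{\left(398 \right)}\right) + 279205 = \left(\frac{1526204338}{22737} + \left(85 + 398\right)\right) + 279205 = \left(\frac{1526204338}{22737} + 483\right) + 279205 = \frac{1537186309}{22737} + 279205 = \frac{7885470394}{22737}$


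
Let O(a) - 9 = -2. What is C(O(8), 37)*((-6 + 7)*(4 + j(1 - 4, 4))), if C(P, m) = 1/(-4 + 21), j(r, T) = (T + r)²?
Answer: 5/17 ≈ 0.29412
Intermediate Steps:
O(a) = 7 (O(a) = 9 - 2 = 7)
C(P, m) = 1/17
C(O(8), 37)*((-6 + 7)*(4 + j(1 - 4, 4))) = ((-6 + 7)*(4 + (4 + (1 - 4))²))/17 = (1*(4 + (4 - 3)²))/17 = (1*(4 + 1²))/17 = (1*(4 + 1))/17 = (1*5)/17 = (1/17)*5 = 5/17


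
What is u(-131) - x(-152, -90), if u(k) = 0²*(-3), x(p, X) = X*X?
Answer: -8100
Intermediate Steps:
x(p, X) = X²
u(k) = 0 (u(k) = 0*(-3) = 0)
u(-131) - x(-152, -90) = 0 - 1*(-90)² = 0 - 1*8100 = 0 - 8100 = -8100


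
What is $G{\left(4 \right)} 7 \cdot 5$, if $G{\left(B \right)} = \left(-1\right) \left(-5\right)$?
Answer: $175$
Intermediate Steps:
$G{\left(B \right)} = 5$
$G{\left(4 \right)} 7 \cdot 5 = 5 \cdot 7 \cdot 5 = 35 \cdot 5 = 175$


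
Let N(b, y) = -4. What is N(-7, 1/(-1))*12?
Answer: -48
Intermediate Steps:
N(-7, 1/(-1))*12 = -4*12 = -48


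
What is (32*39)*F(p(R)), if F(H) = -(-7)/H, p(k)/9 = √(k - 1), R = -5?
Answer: -1456*I*√6/9 ≈ -396.27*I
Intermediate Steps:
p(k) = 9*√(-1 + k) (p(k) = 9*√(k - 1) = 9*√(-1 + k))
F(H) = 7/H
(32*39)*F(p(R)) = (32*39)*(7/((9*√(-1 - 5)))) = 1248*(7/((9*√(-6)))) = 1248*(7/((9*(I*√6)))) = 1248*(7/((9*I*√6))) = 1248*(7*(-I*√6/54)) = 1248*(-7*I*√6/54) = -1456*I*√6/9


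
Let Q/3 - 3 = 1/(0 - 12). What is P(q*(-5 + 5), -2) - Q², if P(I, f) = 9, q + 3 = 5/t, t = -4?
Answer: -1081/16 ≈ -67.563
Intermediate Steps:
q = -17/4 (q = -3 + 5/(-4) = -3 + 5*(-¼) = -3 - 5/4 = -17/4 ≈ -4.2500)
Q = 35/4 (Q = 9 + 3/(0 - 12) = 9 + 3/(-12) = 9 + 3*(-1/12) = 9 - ¼ = 35/4 ≈ 8.7500)
P(q*(-5 + 5), -2) - Q² = 9 - (35/4)² = 9 - 1*1225/16 = 9 - 1225/16 = -1081/16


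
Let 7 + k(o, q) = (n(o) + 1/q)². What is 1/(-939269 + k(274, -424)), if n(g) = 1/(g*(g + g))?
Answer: -3958165956196/3717810286650061055 ≈ -1.0646e-6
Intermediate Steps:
n(g) = 1/(2*g²) (n(g) = 1/(g*(2*g)) = 1/(2*g²))
k(o, q) = -7 + (1/q + 1/(2*o²))² (k(o, q) = -7 + (1/(2*o²) + 1/q)² = -7 + (1/q + 1/(2*o²))²)
1/(-939269 + k(274, -424)) = 1/(-939269 + (-7 + (¼)*(-424 + 2*274²)²/(274⁴*(-424)²))) = 1/(-939269 + (-7 + (¼)*(1/5636405776)*(1/179776)*(-424 + 2*75076)²)) = 1/(-939269 + (-7 + (¼)*(1/5636405776)*(1/179776)*(-424 + 150152)²)) = 1/(-939269 + (-7 + (¼)*(1/5636405776)*(1/179776)*149728²)) = 1/(-939269 + (-7 + (¼)*(1/5636405776)*(1/179776)*22418473984)) = 1/(-939269 + (-7 + 21893041/3958165956196)) = 1/(-939269 - 27707139800331/3958165956196) = 1/(-3717810286650061055/3958165956196) = -3958165956196/3717810286650061055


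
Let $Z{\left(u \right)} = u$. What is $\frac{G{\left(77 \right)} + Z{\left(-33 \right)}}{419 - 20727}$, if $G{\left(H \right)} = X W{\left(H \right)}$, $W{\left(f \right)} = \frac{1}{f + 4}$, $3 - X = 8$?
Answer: $\frac{1339}{822474} \approx 0.001628$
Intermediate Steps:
$X = -5$ ($X = 3 - 8 = -5$)
$W{\left(f \right)} = \frac{1}{4 + f}$
$G{\left(H \right)} = - \frac{5}{4 + H}$
$\frac{G{\left(77 \right)} + Z{\left(-33 \right)}}{419 - 20727} = \frac{- \frac{5}{4 + 77} - 33}{419 - 20727} = \frac{- \frac{5}{81} - 33}{-20308} = \left(\left(-5\right) \frac{1}{81} - 33\right) \left(- \frac{1}{20308}\right) = \left(- \frac{5}{81} - 33\right) \left(- \frac{1}{20308}\right) = \left(- \frac{2678}{81}\right) \left(- \frac{1}{20308}\right) = \frac{1339}{822474}$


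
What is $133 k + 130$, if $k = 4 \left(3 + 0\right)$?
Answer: $1726$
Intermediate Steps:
$k = 12$ ($k = 4 \cdot 3 = 12$)
$133 k + 130 = 133 \cdot 12 + 130 = 1596 + 130 = 1726$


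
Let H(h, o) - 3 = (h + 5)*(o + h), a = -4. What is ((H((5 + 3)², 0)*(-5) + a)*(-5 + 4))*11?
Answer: 243089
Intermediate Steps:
H(h, o) = 3 + (5 + h)*(h + o) (H(h, o) = 3 + (h + 5)*(o + h) = 3 + (5 + h)*(h + o))
((H((5 + 3)², 0)*(-5) + a)*(-5 + 4))*11 = (((3 + ((5 + 3)²)² + 5*(5 + 3)² + 5*0 + (5 + 3)²*0)*(-5) - 4)*(-5 + 4))*11 = (((3 + (8²)² + 5*8² + 0 + 8²*0)*(-5) - 4)*(-1))*11 = (((3 + 64² + 5*64 + 0 + 64*0)*(-5) - 4)*(-1))*11 = (((3 + 4096 + 320 + 0 + 0)*(-5) - 4)*(-1))*11 = ((4419*(-5) - 4)*(-1))*11 = ((-22095 - 4)*(-1))*11 = -22099*(-1)*11 = 22099*11 = 243089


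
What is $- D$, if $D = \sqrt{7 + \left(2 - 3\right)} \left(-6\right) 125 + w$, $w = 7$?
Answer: $-7 + 750 \sqrt{6} \approx 1830.1$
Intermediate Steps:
$D = 7 - 750 \sqrt{6}$ ($D = \sqrt{7 + \left(2 - 3\right)} \left(-6\right) 125 + 7 = \sqrt{7 - 1} \left(-6\right) 125 + 7 = \sqrt{6} \left(-6\right) 125 + 7 = - 6 \sqrt{6} \cdot 125 + 7 = - 750 \sqrt{6} + 7 = 7 - 750 \sqrt{6} \approx -1830.1$)
$- D = - (7 - 750 \sqrt{6}) = -7 + 750 \sqrt{6}$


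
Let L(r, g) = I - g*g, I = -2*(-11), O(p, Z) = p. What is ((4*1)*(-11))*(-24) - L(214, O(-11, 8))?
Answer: 1155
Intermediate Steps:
I = 22
L(r, g) = 22 - g² (L(r, g) = 22 - g*g = 22 - g²)
((4*1)*(-11))*(-24) - L(214, O(-11, 8)) = ((4*1)*(-11))*(-24) - (22 - 1*(-11)²) = (4*(-11))*(-24) - (22 - 1*121) = -44*(-24) - (22 - 121) = 1056 - 1*(-99) = 1056 + 99 = 1155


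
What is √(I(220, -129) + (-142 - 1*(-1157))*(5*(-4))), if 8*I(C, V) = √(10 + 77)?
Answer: √(-324800 + 2*√87)/4 ≈ 142.47*I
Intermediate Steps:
I(C, V) = √87/8 (I(C, V) = √(10 + 77)/8 = √87/8)
√(I(220, -129) + (-142 - 1*(-1157))*(5*(-4))) = √(√87/8 + (-142 - 1*(-1157))*(5*(-4))) = √(√87/8 + (-142 + 1157)*(-20)) = √(√87/8 + 1015*(-20)) = √(√87/8 - 20300) = √(-20300 + √87/8)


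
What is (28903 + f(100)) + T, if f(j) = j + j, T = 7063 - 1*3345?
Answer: 32821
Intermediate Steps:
T = 3718 (T = 7063 - 3345 = 3718)
f(j) = 2*j
(28903 + f(100)) + T = (28903 + 2*100) + 3718 = (28903 + 200) + 3718 = 29103 + 3718 = 32821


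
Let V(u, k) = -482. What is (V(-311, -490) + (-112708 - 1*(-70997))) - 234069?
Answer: -276262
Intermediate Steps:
(V(-311, -490) + (-112708 - 1*(-70997))) - 234069 = (-482 + (-112708 - 1*(-70997))) - 234069 = (-482 + (-112708 + 70997)) - 234069 = (-482 - 41711) - 234069 = -42193 - 234069 = -276262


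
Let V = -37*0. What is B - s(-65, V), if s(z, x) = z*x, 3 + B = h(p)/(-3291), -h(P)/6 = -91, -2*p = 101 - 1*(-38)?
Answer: -3473/1097 ≈ -3.1659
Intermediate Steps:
p = -139/2 (p = -(101 - 1*(-38))/2 = -(101 + 38)/2 = -½*139 = -139/2 ≈ -69.500)
h(P) = 546 (h(P) = -6*(-91) = 546)
V = 0
B = -3473/1097 (B = -3 + 546/(-3291) = -3 + 546*(-1/3291) = -3 - 182/1097 = -3473/1097 ≈ -3.1659)
s(z, x) = x*z
B - s(-65, V) = -3473/1097 - 0*(-65) = -3473/1097 - 1*0 = -3473/1097 + 0 = -3473/1097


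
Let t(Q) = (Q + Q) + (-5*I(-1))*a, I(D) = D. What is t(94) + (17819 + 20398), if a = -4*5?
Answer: 38305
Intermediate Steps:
a = -20
t(Q) = -100 + 2*Q (t(Q) = (Q + Q) - 5*(-1)*(-20) = 2*Q + 5*(-20) = 2*Q - 100 = -100 + 2*Q)
t(94) + (17819 + 20398) = (-100 + 2*94) + (17819 + 20398) = (-100 + 188) + 38217 = 88 + 38217 = 38305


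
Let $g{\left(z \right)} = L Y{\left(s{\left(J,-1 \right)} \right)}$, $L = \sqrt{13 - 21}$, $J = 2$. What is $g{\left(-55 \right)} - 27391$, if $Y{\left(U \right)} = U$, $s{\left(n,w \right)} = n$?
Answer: $-27391 + 4 i \sqrt{2} \approx -27391.0 + 5.6569 i$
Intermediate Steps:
$L = 2 i \sqrt{2}$ ($L = \sqrt{-8} = 2 i \sqrt{2} \approx 2.8284 i$)
$g{\left(z \right)} = 4 i \sqrt{2}$ ($g{\left(z \right)} = 2 i \sqrt{2} \cdot 2 = 4 i \sqrt{2}$)
$g{\left(-55 \right)} - 27391 = 4 i \sqrt{2} - 27391 = -27391 + 4 i \sqrt{2}$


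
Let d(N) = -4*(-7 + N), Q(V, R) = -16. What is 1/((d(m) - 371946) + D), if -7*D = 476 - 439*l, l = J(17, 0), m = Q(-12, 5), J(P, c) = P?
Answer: -7/2595991 ≈ -2.6965e-6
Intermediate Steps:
m = -16
l = 17
d(N) = 28 - 4*N
D = 6987/7 (D = -(476 - 439*17)/7 = -(476 - 7463)/7 = -1/7*(-6987) = 6987/7 ≈ 998.14)
1/((d(m) - 371946) + D) = 1/(((28 - 4*(-16)) - 371946) + 6987/7) = 1/(((28 + 64) - 371946) + 6987/7) = 1/((92 - 371946) + 6987/7) = 1/(-371854 + 6987/7) = 1/(-2595991/7) = -7/2595991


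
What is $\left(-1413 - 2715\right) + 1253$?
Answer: $-2875$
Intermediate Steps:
$\left(-1413 - 2715\right) + 1253 = -4128 + 1253 = -2875$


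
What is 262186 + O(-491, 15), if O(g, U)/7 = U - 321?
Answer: 260044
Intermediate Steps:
O(g, U) = -2247 + 7*U (O(g, U) = 7*(U - 321) = 7*(-321 + U) = -2247 + 7*U)
262186 + O(-491, 15) = 262186 + (-2247 + 7*15) = 262186 + (-2247 + 105) = 262186 - 2142 = 260044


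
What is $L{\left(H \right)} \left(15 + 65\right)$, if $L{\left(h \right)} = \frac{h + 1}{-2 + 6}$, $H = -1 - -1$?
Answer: $20$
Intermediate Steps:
$H = 0$ ($H = -1 + 1 = 0$)
$L{\left(h \right)} = \frac{1}{4} + \frac{h}{4}$ ($L{\left(h \right)} = \frac{1 + h}{4} = \left(1 + h\right) \frac{1}{4} = \frac{1}{4} + \frac{h}{4}$)
$L{\left(H \right)} \left(15 + 65\right) = \left(\frac{1}{4} + \frac{1}{4} \cdot 0\right) \left(15 + 65\right) = \left(\frac{1}{4} + 0\right) 80 = \frac{1}{4} \cdot 80 = 20$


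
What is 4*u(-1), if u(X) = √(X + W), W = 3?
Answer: 4*√2 ≈ 5.6569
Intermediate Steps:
u(X) = √(3 + X) (u(X) = √(X + 3) = √(3 + X))
4*u(-1) = 4*√(3 - 1) = 4*√2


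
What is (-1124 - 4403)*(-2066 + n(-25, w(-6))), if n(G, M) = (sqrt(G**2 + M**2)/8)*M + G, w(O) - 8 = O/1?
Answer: 11556957 - 5527*sqrt(629)/4 ≈ 1.1522e+7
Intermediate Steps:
w(O) = 8 + O (w(O) = 8 + O/1 = 8 + O*1 = 8 + O)
n(G, M) = G + M*sqrt(G**2 + M**2)/8 (n(G, M) = (sqrt(G**2 + M**2)*(1/8))*M + G = (sqrt(G**2 + M**2)/8)*M + G = M*sqrt(G**2 + M**2)/8 + G = G + M*sqrt(G**2 + M**2)/8)
(-1124 - 4403)*(-2066 + n(-25, w(-6))) = (-1124 - 4403)*(-2066 + (-25 + (8 - 6)*sqrt((-25)**2 + (8 - 6)**2)/8)) = -5527*(-2066 + (-25 + (1/8)*2*sqrt(625 + 2**2))) = -5527*(-2066 + (-25 + (1/8)*2*sqrt(625 + 4))) = -5527*(-2066 + (-25 + (1/8)*2*sqrt(629))) = -5527*(-2066 + (-25 + sqrt(629)/4)) = -5527*(-2091 + sqrt(629)/4) = 11556957 - 5527*sqrt(629)/4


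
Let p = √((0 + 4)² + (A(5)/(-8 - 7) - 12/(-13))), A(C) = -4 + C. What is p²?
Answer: 3287/195 ≈ 16.856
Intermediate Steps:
p = √640965/195 (p = √((0 + 4)² + ((-4 + 5)/(-8 - 7) - 12/(-13))) = √(4² + (1/(-15) - 12*(-1/13))) = √(16 + (1*(-1/15) + 12/13)) = √(16 + (-1/15 + 12/13)) = √(16 + 167/195) = √(3287/195) = √640965/195 ≈ 4.1057)
p² = (√640965/195)² = 3287/195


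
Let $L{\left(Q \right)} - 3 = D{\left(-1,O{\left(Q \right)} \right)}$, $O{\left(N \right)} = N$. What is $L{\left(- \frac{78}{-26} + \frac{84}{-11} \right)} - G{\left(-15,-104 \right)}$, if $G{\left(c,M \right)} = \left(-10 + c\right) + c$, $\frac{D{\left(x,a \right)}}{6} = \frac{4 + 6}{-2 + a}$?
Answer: $\frac{2479}{73} \approx 33.959$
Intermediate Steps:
$D{\left(x,a \right)} = \frac{60}{-2 + a}$ ($D{\left(x,a \right)} = 6 \frac{4 + 6}{-2 + a} = 6 \frac{10}{-2 + a} = \frac{60}{-2 + a}$)
$L{\left(Q \right)} = 3 + \frac{60}{-2 + Q}$
$G{\left(c,M \right)} = -10 + 2 c$
$L{\left(- \frac{78}{-26} + \frac{84}{-11} \right)} - G{\left(-15,-104 \right)} = \frac{3 \left(18 + \left(- \frac{78}{-26} + \frac{84}{-11}\right)\right)}{-2 + \left(- \frac{78}{-26} + \frac{84}{-11}\right)} - \left(-10 + 2 \left(-15\right)\right) = \frac{3 \left(18 + \left(\left(-78\right) \left(- \frac{1}{26}\right) + 84 \left(- \frac{1}{11}\right)\right)\right)}{-2 + \left(\left(-78\right) \left(- \frac{1}{26}\right) + 84 \left(- \frac{1}{11}\right)\right)} - \left(-10 - 30\right) = \frac{3 \left(18 + \left(3 - \frac{84}{11}\right)\right)}{-2 + \left(3 - \frac{84}{11}\right)} - -40 = \frac{3 \left(18 - \frac{51}{11}\right)}{-2 - \frac{51}{11}} + 40 = 3 \frac{1}{- \frac{73}{11}} \cdot \frac{147}{11} + 40 = 3 \left(- \frac{11}{73}\right) \frac{147}{11} + 40 = - \frac{441}{73} + 40 = \frac{2479}{73}$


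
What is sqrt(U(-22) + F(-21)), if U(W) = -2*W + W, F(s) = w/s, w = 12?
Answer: 5*sqrt(42)/7 ≈ 4.6291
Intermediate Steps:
F(s) = 12/s
U(W) = -W
sqrt(U(-22) + F(-21)) = sqrt(-1*(-22) + 12/(-21)) = sqrt(22 + 12*(-1/21)) = sqrt(22 - 4/7) = sqrt(150/7) = 5*sqrt(42)/7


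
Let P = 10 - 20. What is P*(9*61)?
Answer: -5490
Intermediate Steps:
P = -10
P*(9*61) = -90*61 = -10*549 = -5490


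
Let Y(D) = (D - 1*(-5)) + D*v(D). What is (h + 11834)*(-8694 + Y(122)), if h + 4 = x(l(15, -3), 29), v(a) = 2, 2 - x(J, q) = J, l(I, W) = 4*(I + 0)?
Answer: -97978356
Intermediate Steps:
l(I, W) = 4*I
x(J, q) = 2 - J
h = -62 (h = -4 + (2 - 4*15) = -4 + (2 - 1*60) = -4 + (2 - 60) = -4 - 58 = -62)
Y(D) = 5 + 3*D (Y(D) = (D - 1*(-5)) + D*2 = (D + 5) + 2*D = (5 + D) + 2*D = 5 + 3*D)
(h + 11834)*(-8694 + Y(122)) = (-62 + 11834)*(-8694 + (5 + 3*122)) = 11772*(-8694 + (5 + 366)) = 11772*(-8694 + 371) = 11772*(-8323) = -97978356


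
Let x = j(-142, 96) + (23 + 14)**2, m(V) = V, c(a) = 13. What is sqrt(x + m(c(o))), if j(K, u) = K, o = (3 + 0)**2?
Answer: 2*sqrt(310) ≈ 35.214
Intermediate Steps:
o = 9 (o = 3**2 = 9)
x = 1227 (x = -142 + (23 + 14)**2 = -142 + 37**2 = -142 + 1369 = 1227)
sqrt(x + m(c(o))) = sqrt(1227 + 13) = sqrt(1240) = 2*sqrt(310)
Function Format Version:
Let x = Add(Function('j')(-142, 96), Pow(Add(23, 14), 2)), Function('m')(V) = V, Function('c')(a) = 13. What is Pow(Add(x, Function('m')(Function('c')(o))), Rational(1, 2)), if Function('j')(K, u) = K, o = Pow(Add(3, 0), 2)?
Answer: Mul(2, Pow(310, Rational(1, 2))) ≈ 35.214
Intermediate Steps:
o = 9 (o = Pow(3, 2) = 9)
x = 1227 (x = Add(-142, Pow(Add(23, 14), 2)) = Add(-142, Pow(37, 2)) = Add(-142, 1369) = 1227)
Pow(Add(x, Function('m')(Function('c')(o))), Rational(1, 2)) = Pow(Add(1227, 13), Rational(1, 2)) = Pow(1240, Rational(1, 2)) = Mul(2, Pow(310, Rational(1, 2)))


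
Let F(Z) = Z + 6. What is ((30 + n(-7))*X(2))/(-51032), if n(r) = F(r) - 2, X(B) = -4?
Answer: 27/12758 ≈ 0.0021163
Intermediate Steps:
F(Z) = 6 + Z
n(r) = 4 + r (n(r) = (6 + r) - 2 = 4 + r)
((30 + n(-7))*X(2))/(-51032) = ((30 + (4 - 7))*(-4))/(-51032) = ((30 - 3)*(-4))*(-1/51032) = (27*(-4))*(-1/51032) = -108*(-1/51032) = 27/12758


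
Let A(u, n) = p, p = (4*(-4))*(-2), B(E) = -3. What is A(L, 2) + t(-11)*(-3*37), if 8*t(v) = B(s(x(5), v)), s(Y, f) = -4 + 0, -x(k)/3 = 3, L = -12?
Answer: 589/8 ≈ 73.625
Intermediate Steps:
x(k) = -9 (x(k) = -3*3 = -9)
s(Y, f) = -4
p = 32 (p = -16*(-2) = 32)
A(u, n) = 32
t(v) = -3/8 (t(v) = (⅛)*(-3) = -3/8)
A(L, 2) + t(-11)*(-3*37) = 32 - (-9)*37/8 = 32 - 3/8*(-111) = 32 + 333/8 = 589/8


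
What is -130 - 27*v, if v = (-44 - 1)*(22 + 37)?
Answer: 71555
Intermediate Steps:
v = -2655 (v = -45*59 = -2655)
-130 - 27*v = -130 - 27*(-2655) = -130 + 71685 = 71555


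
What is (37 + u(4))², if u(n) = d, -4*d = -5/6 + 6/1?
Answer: 734449/576 ≈ 1275.1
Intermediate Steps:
d = -31/24 (d = -(-5/6 + 6/1)/4 = -(-5*⅙ + 6*1)/4 = -(-⅚ + 6)/4 = -¼*31/6 = -31/24 ≈ -1.2917)
u(n) = -31/24
(37 + u(4))² = (37 - 31/24)² = (857/24)² = 734449/576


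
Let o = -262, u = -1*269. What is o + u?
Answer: -531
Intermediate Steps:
u = -269
o + u = -262 - 269 = -531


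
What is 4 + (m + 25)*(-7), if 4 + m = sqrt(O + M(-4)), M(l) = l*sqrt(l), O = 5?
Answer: -143 - 7*sqrt(5 - 8*I) ≈ -161.81 + 10.423*I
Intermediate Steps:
M(l) = l**(3/2)
m = -4 + sqrt(5 - 8*I) (m = -4 + sqrt(5 + (-4)**(3/2)) = -4 + sqrt(5 - 8*I) ≈ -1.3136 - 1.489*I)
4 + (m + 25)*(-7) = 4 + ((-4 + sqrt(5 - 8*I)) + 25)*(-7) = 4 + (21 + sqrt(5 - 8*I))*(-7) = 4 + (-147 - 7*sqrt(5 - 8*I)) = -143 - 7*sqrt(5 - 8*I)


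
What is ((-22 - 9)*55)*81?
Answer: -138105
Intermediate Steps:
((-22 - 9)*55)*81 = -31*55*81 = -1705*81 = -138105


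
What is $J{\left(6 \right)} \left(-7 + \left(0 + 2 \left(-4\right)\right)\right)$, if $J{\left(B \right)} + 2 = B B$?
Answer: $-510$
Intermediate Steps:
$J{\left(B \right)} = -2 + B^{2}$ ($J{\left(B \right)} = -2 + B B = -2 + B^{2}$)
$J{\left(6 \right)} \left(-7 + \left(0 + 2 \left(-4\right)\right)\right) = \left(-2 + 6^{2}\right) \left(-7 + \left(0 + 2 \left(-4\right)\right)\right) = \left(-2 + 36\right) \left(-7 + \left(0 - 8\right)\right) = 34 \left(-7 - 8\right) = 34 \left(-15\right) = -510$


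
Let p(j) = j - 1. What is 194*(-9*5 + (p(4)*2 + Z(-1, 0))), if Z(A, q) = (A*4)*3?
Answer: -9894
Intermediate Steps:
p(j) = -1 + j
Z(A, q) = 12*A (Z(A, q) = (4*A)*3 = 12*A)
194*(-9*5 + (p(4)*2 + Z(-1, 0))) = 194*(-9*5 + ((-1 + 4)*2 + 12*(-1))) = 194*(-45 + (3*2 - 12)) = 194*(-45 + (6 - 12)) = 194*(-45 - 6) = 194*(-51) = -9894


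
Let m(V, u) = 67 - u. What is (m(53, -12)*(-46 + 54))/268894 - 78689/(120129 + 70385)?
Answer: -10519297559/25614035758 ≈ -0.41069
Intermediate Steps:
(m(53, -12)*(-46 + 54))/268894 - 78689/(120129 + 70385) = ((67 - 1*(-12))*(-46 + 54))/268894 - 78689/(120129 + 70385) = ((67 + 12)*8)*(1/268894) - 78689/190514 = (79*8)*(1/268894) - 78689*1/190514 = 632*(1/268894) - 78689/190514 = 316/134447 - 78689/190514 = -10519297559/25614035758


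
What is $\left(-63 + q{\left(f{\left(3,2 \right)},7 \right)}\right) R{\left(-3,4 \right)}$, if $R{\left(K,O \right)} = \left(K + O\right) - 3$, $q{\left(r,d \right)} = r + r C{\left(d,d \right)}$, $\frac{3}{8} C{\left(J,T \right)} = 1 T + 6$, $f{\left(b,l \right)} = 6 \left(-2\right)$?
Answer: $982$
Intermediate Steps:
$f{\left(b,l \right)} = -12$
$C{\left(J,T \right)} = 16 + \frac{8 T}{3}$ ($C{\left(J,T \right)} = \frac{8 \left(1 T + 6\right)}{3} = \frac{8 \left(T + 6\right)}{3} = \frac{8 \left(6 + T\right)}{3} = 16 + \frac{8 T}{3}$)
$q{\left(r,d \right)} = r + r \left(16 + \frac{8 d}{3}\right)$
$R{\left(K,O \right)} = -3 + K + O$
$\left(-63 + q{\left(f{\left(3,2 \right)},7 \right)}\right) R{\left(-3,4 \right)} = \left(-63 + \frac{1}{3} \left(-12\right) \left(51 + 8 \cdot 7\right)\right) \left(-3 - 3 + 4\right) = \left(-63 + \frac{1}{3} \left(-12\right) \left(51 + 56\right)\right) \left(-2\right) = \left(-63 + \frac{1}{3} \left(-12\right) 107\right) \left(-2\right) = \left(-63 - 428\right) \left(-2\right) = \left(-491\right) \left(-2\right) = 982$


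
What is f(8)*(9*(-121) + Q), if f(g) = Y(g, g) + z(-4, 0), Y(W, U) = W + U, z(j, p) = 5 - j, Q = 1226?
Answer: 3425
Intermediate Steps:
Y(W, U) = U + W
f(g) = 9 + 2*g (f(g) = (g + g) + (5 - 1*(-4)) = 2*g + (5 + 4) = 2*g + 9 = 9 + 2*g)
f(8)*(9*(-121) + Q) = (9 + 2*8)*(9*(-121) + 1226) = (9 + 16)*(-1089 + 1226) = 25*137 = 3425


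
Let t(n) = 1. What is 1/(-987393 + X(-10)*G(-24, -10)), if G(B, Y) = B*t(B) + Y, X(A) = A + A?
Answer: -1/986713 ≈ -1.0135e-6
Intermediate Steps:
X(A) = 2*A
G(B, Y) = B + Y (G(B, Y) = B*1 + Y = B + Y)
1/(-987393 + X(-10)*G(-24, -10)) = 1/(-987393 + (2*(-10))*(-24 - 10)) = 1/(-987393 - 20*(-34)) = 1/(-987393 + 680) = 1/(-986713) = -1/986713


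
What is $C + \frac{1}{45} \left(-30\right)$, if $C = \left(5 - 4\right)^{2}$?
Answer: $\frac{1}{3} \approx 0.33333$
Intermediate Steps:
$C = 1$ ($C = 1^{2} = 1$)
$C + \frac{1}{45} \left(-30\right) = 1 + \frac{1}{45} \left(-30\right) = 1 - \frac{2}{3} = \frac{1}{3}$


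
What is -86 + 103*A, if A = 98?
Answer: 10008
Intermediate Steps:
-86 + 103*A = -86 + 103*98 = -86 + 10094 = 10008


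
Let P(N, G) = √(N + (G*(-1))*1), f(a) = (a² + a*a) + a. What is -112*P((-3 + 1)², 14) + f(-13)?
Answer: 325 - 112*I*√10 ≈ 325.0 - 354.18*I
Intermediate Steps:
f(a) = a + 2*a² (f(a) = (a² + a²) + a = 2*a² + a = a + 2*a²)
P(N, G) = √(N - G) (P(N, G) = √(N - G*1) = √(N - G))
-112*P((-3 + 1)², 14) + f(-13) = -112*√((-3 + 1)² - 1*14) - 13*(1 + 2*(-13)) = -112*√((-2)² - 14) - 13*(1 - 26) = -112*√(4 - 14) - 13*(-25) = -112*I*√10 + 325 = 325 - 112*I*√10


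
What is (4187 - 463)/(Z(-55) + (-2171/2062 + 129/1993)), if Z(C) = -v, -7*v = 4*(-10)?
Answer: -107128166488/192808275 ≈ -555.62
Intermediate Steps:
v = 40/7 (v = -4*(-10)/7 = -⅐*(-40) = 40/7 ≈ 5.7143)
Z(C) = -40/7 (Z(C) = -1*40/7 = -40/7)
(4187 - 463)/(Z(-55) + (-2171/2062 + 129/1993)) = (4187 - 463)/(-40/7 + (-2171/2062 + 129/1993)) = 3724/(-40/7 + (-2171*1/2062 + 129*(1/1993))) = 3724/(-40/7 + (-2171/2062 + 129/1993)) = 3724/(-40/7 - 4060805/4109566) = 3724/(-192808275/28766962) = 3724*(-28766962/192808275) = -107128166488/192808275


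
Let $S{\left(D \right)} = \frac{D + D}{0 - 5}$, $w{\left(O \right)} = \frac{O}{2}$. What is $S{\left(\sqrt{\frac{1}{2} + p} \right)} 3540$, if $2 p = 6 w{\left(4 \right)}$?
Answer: $- 708 \sqrt{26} \approx -3610.1$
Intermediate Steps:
$w{\left(O \right)} = \frac{O}{2}$ ($w{\left(O \right)} = O \frac{1}{2} = \frac{O}{2}$)
$p = 6$ ($p = \frac{6 \cdot \frac{1}{2} \cdot 4}{2} = \frac{6 \cdot 2}{2} = \frac{1}{2} \cdot 12 = 6$)
$S{\left(D \right)} = - \frac{2 D}{5}$ ($S{\left(D \right)} = \frac{2 D}{-5} = 2 D \left(- \frac{1}{5}\right) = - \frac{2 D}{5}$)
$S{\left(\sqrt{\frac{1}{2} + p} \right)} 3540 = - \frac{2 \sqrt{\frac{1}{2} + 6}}{5} \cdot 3540 = - \frac{2 \sqrt{\frac{13}{2}}}{5} \cdot 3540 = - \frac{2 \frac{\sqrt{26}}{2}}{5} \cdot 3540 = - \frac{\sqrt{26}}{5} \cdot 3540 = - 708 \sqrt{26}$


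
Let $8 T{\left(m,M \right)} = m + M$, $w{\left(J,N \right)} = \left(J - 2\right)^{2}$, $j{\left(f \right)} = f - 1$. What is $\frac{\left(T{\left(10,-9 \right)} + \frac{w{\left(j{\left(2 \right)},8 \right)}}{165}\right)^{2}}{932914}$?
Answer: $\frac{29929}{1625509353600} \approx 1.8412 \cdot 10^{-8}$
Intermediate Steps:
$j{\left(f \right)} = -1 + f$ ($j{\left(f \right)} = f - 1 = -1 + f$)
$w{\left(J,N \right)} = \left(-2 + J\right)^{2}$
$T{\left(m,M \right)} = \frac{M}{8} + \frac{m}{8}$ ($T{\left(m,M \right)} = \frac{m + M}{8} = \frac{M + m}{8} = \frac{M}{8} + \frac{m}{8}$)
$\frac{\left(T{\left(10,-9 \right)} + \frac{w{\left(j{\left(2 \right)},8 \right)}}{165}\right)^{2}}{932914} = \frac{\left(\left(\frac{1}{8} \left(-9\right) + \frac{1}{8} \cdot 10\right) + \frac{\left(-2 + \left(-1 + 2\right)\right)^{2}}{165}\right)^{2}}{932914} = \left(\left(- \frac{9}{8} + \frac{5}{4}\right) + \left(-2 + 1\right)^{2} \cdot \frac{1}{165}\right)^{2} \cdot \frac{1}{932914} = \left(\frac{1}{8} + \left(-1\right)^{2} \cdot \frac{1}{165}\right)^{2} \cdot \frac{1}{932914} = \left(\frac{1}{8} + 1 \cdot \frac{1}{165}\right)^{2} \cdot \frac{1}{932914} = \left(\frac{1}{8} + \frac{1}{165}\right)^{2} \cdot \frac{1}{932914} = \left(\frac{173}{1320}\right)^{2} \cdot \frac{1}{932914} = \frac{29929}{1742400} \cdot \frac{1}{932914} = \frac{29929}{1625509353600}$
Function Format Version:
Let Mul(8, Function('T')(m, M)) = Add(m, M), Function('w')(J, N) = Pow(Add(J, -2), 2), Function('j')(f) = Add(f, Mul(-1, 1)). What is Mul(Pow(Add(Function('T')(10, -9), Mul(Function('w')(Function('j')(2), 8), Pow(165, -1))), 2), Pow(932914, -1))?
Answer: Rational(29929, 1625509353600) ≈ 1.8412e-8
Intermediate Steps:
Function('j')(f) = Add(-1, f) (Function('j')(f) = Add(f, -1) = Add(-1, f))
Function('w')(J, N) = Pow(Add(-2, J), 2)
Function('T')(m, M) = Add(Mul(Rational(1, 8), M), Mul(Rational(1, 8), m)) (Function('T')(m, M) = Mul(Rational(1, 8), Add(m, M)) = Mul(Rational(1, 8), Add(M, m)) = Add(Mul(Rational(1, 8), M), Mul(Rational(1, 8), m)))
Mul(Pow(Add(Function('T')(10, -9), Mul(Function('w')(Function('j')(2), 8), Pow(165, -1))), 2), Pow(932914, -1)) = Mul(Pow(Add(Add(Mul(Rational(1, 8), -9), Mul(Rational(1, 8), 10)), Mul(Pow(Add(-2, Add(-1, 2)), 2), Pow(165, -1))), 2), Pow(932914, -1)) = Mul(Pow(Add(Add(Rational(-9, 8), Rational(5, 4)), Mul(Pow(Add(-2, 1), 2), Rational(1, 165))), 2), Rational(1, 932914)) = Mul(Pow(Add(Rational(1, 8), Mul(Pow(-1, 2), Rational(1, 165))), 2), Rational(1, 932914)) = Mul(Pow(Add(Rational(1, 8), Mul(1, Rational(1, 165))), 2), Rational(1, 932914)) = Mul(Pow(Add(Rational(1, 8), Rational(1, 165)), 2), Rational(1, 932914)) = Mul(Pow(Rational(173, 1320), 2), Rational(1, 932914)) = Mul(Rational(29929, 1742400), Rational(1, 932914)) = Rational(29929, 1625509353600)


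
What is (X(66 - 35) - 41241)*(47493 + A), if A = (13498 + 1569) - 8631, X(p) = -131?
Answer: -2231150588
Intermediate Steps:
A = 6436 (A = 15067 - 8631 = 6436)
(X(66 - 35) - 41241)*(47493 + A) = (-131 - 41241)*(47493 + 6436) = -41372*53929 = -2231150588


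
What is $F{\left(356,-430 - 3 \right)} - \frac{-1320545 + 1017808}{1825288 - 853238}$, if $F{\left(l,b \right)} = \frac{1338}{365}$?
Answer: $\frac{282220381}{70959650} \approx 3.9772$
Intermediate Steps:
$F{\left(l,b \right)} = \frac{1338}{365}$ ($F{\left(l,b \right)} = 1338 \cdot \frac{1}{365} = \frac{1338}{365}$)
$F{\left(356,-430 - 3 \right)} - \frac{-1320545 + 1017808}{1825288 - 853238} = \frac{1338}{365} - \frac{-1320545 + 1017808}{1825288 - 853238} = \frac{1338}{365} - - \frac{302737}{972050} = \frac{1338}{365} + \frac{302737}{972050} = \frac{282220381}{70959650}$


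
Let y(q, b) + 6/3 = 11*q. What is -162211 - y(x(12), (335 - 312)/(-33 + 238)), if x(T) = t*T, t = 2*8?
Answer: -164321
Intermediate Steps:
t = 16
x(T) = 16*T
y(q, b) = -2 + 11*q
-162211 - y(x(12), (335 - 312)/(-33 + 238)) = -162211 - (-2 + 11*(16*12)) = -162211 - (-2 + 11*192) = -162211 - (-2 + 2112) = -162211 - 1*2110 = -162211 - 2110 = -164321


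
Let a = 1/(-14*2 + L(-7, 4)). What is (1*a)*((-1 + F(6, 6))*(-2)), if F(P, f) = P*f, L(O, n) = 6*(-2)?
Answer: 7/4 ≈ 1.7500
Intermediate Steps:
L(O, n) = -12
a = -1/40 (a = 1/(-14*2 - 12) = 1/(-28 - 12) = 1/(-40) = -1/40 ≈ -0.025000)
(1*a)*((-1 + F(6, 6))*(-2)) = (1*(-1/40))*((-1 + 6*6)*(-2)) = -(-1 + 36)*(-2)/40 = -7*(-2)/8 = -1/40*(-70) = 7/4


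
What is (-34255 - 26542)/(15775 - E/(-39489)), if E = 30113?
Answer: -2400812733/622969088 ≈ -3.8538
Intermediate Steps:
(-34255 - 26542)/(15775 - E/(-39489)) = (-34255 - 26542)/(15775 - 30113/(-39489)) = -60797/(15775 - 30113*(-1)/39489) = -60797/(15775 - 1*(-30113/39489)) = -60797/(15775 + 30113/39489) = -60797/622969088/39489 = -60797*39489/622969088 = -2400812733/622969088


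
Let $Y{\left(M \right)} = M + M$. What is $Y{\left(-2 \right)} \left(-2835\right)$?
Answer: $11340$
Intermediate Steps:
$Y{\left(M \right)} = 2 M$
$Y{\left(-2 \right)} \left(-2835\right) = 2 \left(-2\right) \left(-2835\right) = \left(-4\right) \left(-2835\right) = 11340$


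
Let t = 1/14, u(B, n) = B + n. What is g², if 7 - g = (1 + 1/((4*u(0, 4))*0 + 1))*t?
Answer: 2304/49 ≈ 47.020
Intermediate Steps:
t = 1/14 ≈ 0.071429
g = 48/7 (g = 7 - (1 + 1/((4*(0 + 4))*0 + 1))/14 = 7 - (1 + 1/((4*4)*0 + 1))/14 = 7 - (1 + 1/(16*0 + 1))/14 = 7 - (1 + 1/(0 + 1))/14 = 7 - (1 + 1/1)/14 = 7 - (1 + 1)/14 = 7 - 2/14 = 7 - 1*⅐ = 7 - ⅐ = 48/7 ≈ 6.8571)
g² = (48/7)² = 2304/49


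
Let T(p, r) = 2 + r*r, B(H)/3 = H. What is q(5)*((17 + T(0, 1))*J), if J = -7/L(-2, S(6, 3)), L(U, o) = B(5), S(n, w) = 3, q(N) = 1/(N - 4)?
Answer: -28/3 ≈ -9.3333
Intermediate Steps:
B(H) = 3*H
q(N) = 1/(-4 + N)
L(U, o) = 15 (L(U, o) = 3*5 = 15)
J = -7/15 ≈ -0.46667
T(p, r) = 2 + r²
q(5)*((17 + T(0, 1))*J) = ((17 + (2 + 1²))*(-7/15))/(-4 + 5) = ((17 + (2 + 1))*(-7/15))/1 = 1*((17 + 3)*(-7/15)) = 1*(20*(-7/15)) = 1*(-28/3) = -28/3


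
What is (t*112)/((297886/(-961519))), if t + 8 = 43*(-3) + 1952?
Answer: -97728791160/148943 ≈ -6.5615e+5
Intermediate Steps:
t = 1815 (t = -8 + (43*(-3) + 1952) = -8 + (-129 + 1952) = -8 + 1823 = 1815)
(t*112)/((297886/(-961519))) = (1815*112)/((297886/(-961519))) = 203280/((297886*(-1/961519))) = 203280/(-297886/961519) = 203280*(-961519/297886) = -97728791160/148943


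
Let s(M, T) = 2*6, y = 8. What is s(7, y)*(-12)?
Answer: -144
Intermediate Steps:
s(M, T) = 12
s(7, y)*(-12) = 12*(-12) = -144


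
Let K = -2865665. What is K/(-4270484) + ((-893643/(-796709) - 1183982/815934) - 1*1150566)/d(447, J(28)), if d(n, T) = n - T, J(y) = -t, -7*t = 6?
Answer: -1596616079341520930829769/619263953939300634828 ≈ -2578.2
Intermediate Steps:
t = -6/7 (t = -⅐*6 = -6/7 ≈ -0.85714)
J(y) = 6/7 (J(y) = -1*(-6/7) = 6/7)
K/(-4270484) + ((-893643/(-796709) - 1183982/815934) - 1*1150566)/d(447, J(28)) = -2865665/(-4270484) + ((-893643/(-796709) - 1183982/815934) - 1*1150566)/(447 - 1*6/7) = -2865665*(-1/4270484) + ((-893643*(-1/796709) - 1183982*1/815934) - 1150566)/(447 - 6/7) = 2865665/4270484 + ((893643/796709 - 591991/407967) - 1150566)/(3123/7) = 2865665/4270484 + (-107067703838/325030980603 - 1150566)*(7/3123) = 2865665/4270484 - 373969702296175136/325030980603*7/3123 = 2865665/4270484 - 373969702296175136/145010250346167 = -1596616079341520930829769/619263953939300634828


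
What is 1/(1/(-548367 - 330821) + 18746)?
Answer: 879188/16481258247 ≈ 5.3345e-5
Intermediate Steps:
1/(1/(-548367 - 330821) + 18746) = 1/(1/(-879188) + 18746) = 1/(-1/879188 + 18746) = 1/(16481258247/879188) = 879188/16481258247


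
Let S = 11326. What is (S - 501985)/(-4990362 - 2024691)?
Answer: 163553/2338351 ≈ 0.069944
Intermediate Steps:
(S - 501985)/(-4990362 - 2024691) = (11326 - 501985)/(-4990362 - 2024691) = -490659/(-7015053) = -490659*(-1/7015053) = 163553/2338351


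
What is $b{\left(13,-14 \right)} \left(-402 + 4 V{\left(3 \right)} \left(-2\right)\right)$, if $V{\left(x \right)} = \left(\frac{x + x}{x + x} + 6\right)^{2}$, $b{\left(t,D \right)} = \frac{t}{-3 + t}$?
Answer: $- \frac{5161}{5} \approx -1032.2$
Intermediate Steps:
$V{\left(x \right)} = 49$ ($V{\left(x \right)} = \left(\frac{2 x}{2 x} + 6\right)^{2} = \left(2 x \frac{1}{2 x} + 6\right)^{2} = \left(1 + 6\right)^{2} = 7^{2} = 49$)
$b{\left(13,-14 \right)} \left(-402 + 4 V{\left(3 \right)} \left(-2\right)\right) = \frac{13}{-3 + 13} \left(-402 + 4 \cdot 49 \left(-2\right)\right) = \frac{13}{10} \left(-402 + 196 \left(-2\right)\right) = 13 \cdot \frac{1}{10} \left(-402 - 392\right) = \frac{13}{10} \left(-794\right) = - \frac{5161}{5}$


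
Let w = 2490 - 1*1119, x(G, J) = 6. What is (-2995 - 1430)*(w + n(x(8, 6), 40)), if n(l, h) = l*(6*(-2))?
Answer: -5748075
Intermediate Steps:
n(l, h) = -12*l (n(l, h) = l*(-12) = -12*l)
w = 1371 (w = 2490 - 1119 = 1371)
(-2995 - 1430)*(w + n(x(8, 6), 40)) = (-2995 - 1430)*(1371 - 12*6) = -4425*(1371 - 72) = -4425*1299 = -5748075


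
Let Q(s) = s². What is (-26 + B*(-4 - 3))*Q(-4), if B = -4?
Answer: 32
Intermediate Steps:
(-26 + B*(-4 - 3))*Q(-4) = (-26 - 4*(-4 - 3))*(-4)² = (-26 - 4*(-7))*16 = (-26 + 28)*16 = 2*16 = 32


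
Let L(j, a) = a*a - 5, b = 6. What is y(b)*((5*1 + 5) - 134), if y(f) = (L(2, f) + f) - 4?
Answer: -4092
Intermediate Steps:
L(j, a) = -5 + a² (L(j, a) = a² - 5 = -5 + a²)
y(f) = -9 + f + f² (y(f) = ((-5 + f²) + f) - 4 = (-5 + f + f²) - 4 = -9 + f + f²)
y(b)*((5*1 + 5) - 134) = (-9 + 6 + 6²)*((5*1 + 5) - 134) = (-9 + 6 + 36)*((5 + 5) - 134) = 33*(10 - 134) = 33*(-124) = -4092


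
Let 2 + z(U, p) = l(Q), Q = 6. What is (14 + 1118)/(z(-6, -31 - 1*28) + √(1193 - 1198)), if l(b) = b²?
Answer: 38488/1161 - 1132*I*√5/1161 ≈ 33.151 - 2.1802*I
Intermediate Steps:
z(U, p) = 34 (z(U, p) = -2 + 6² = -2 + 36 = 34)
(14 + 1118)/(z(-6, -31 - 1*28) + √(1193 - 1198)) = (14 + 1118)/(34 + √(1193 - 1198)) = 1132/(34 + √(-5)) = 1132/(34 + I*√5)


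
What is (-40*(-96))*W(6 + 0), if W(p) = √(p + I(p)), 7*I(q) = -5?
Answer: 3840*√259/7 ≈ 8828.4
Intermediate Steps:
I(q) = -5/7 (I(q) = (⅐)*(-5) = -5/7)
W(p) = √(-5/7 + p) (W(p) = √(p - 5/7) = √(-5/7 + p))
(-40*(-96))*W(6 + 0) = (-40*(-96))*(√(-35 + 49*(6 + 0))/7) = 3840*(√(-35 + 49*6)/7) = 3840*(√(-35 + 294)/7) = 3840*(√259/7) = 3840*√259/7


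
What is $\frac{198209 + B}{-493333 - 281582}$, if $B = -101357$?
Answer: $- \frac{32284}{258305} \approx -0.12498$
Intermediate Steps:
$\frac{198209 + B}{-493333 - 281582} = \frac{198209 - 101357}{-493333 - 281582} = \frac{96852}{-774915} = 96852 \left(- \frac{1}{774915}\right) = - \frac{32284}{258305}$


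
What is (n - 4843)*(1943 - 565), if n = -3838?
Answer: -11962418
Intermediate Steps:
(n - 4843)*(1943 - 565) = (-3838 - 4843)*(1943 - 565) = -8681*1378 = -11962418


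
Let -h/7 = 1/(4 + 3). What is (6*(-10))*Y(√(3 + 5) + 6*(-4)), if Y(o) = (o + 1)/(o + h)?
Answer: -34020/617 + 240*√2/617 ≈ -54.588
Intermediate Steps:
h = -1 (h = -7/(4 + 3) = -7/7 = -7*⅐ = -1)
Y(o) = (1 + o)/(-1 + o) (Y(o) = (o + 1)/(o - 1) = (1 + o)/(-1 + o))
(6*(-10))*Y(√(3 + 5) + 6*(-4)) = (6*(-10))*((1 + (√(3 + 5) + 6*(-4)))/(-1 + (√(3 + 5) + 6*(-4)))) = -60*(1 + (√8 - 24))/(-1 + (√8 - 24)) = -60*(1 + (2*√2 - 24))/(-1 + (2*√2 - 24)) = -60*(1 + (-24 + 2*√2))/(-1 + (-24 + 2*√2)) = -60*(-23 + 2*√2)/(-25 + 2*√2)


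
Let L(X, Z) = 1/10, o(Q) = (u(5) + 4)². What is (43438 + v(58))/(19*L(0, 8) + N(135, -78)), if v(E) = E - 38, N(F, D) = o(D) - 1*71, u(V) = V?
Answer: 434580/119 ≈ 3651.9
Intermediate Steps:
o(Q) = 81 (o(Q) = (5 + 4)² = 9² = 81)
L(X, Z) = ⅒ (L(X, Z) = 1*(⅒) = ⅒)
N(F, D) = 10 (N(F, D) = 81 - 1*71 = 81 - 71 = 10)
v(E) = -38 + E
(43438 + v(58))/(19*L(0, 8) + N(135, -78)) = (43438 + (-38 + 58))/(19*(⅒) + 10) = (43438 + 20)/(19/10 + 10) = 43458/(119/10) = 43458*(10/119) = 434580/119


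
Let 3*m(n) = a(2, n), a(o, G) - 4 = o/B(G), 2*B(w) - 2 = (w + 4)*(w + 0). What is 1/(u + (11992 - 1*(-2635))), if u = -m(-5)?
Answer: 21/307135 ≈ 6.8374e-5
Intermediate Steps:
B(w) = 1 + w*(4 + w)/2 (B(w) = 1 + ((w + 4)*(w + 0))/2 = 1 + ((4 + w)*w)/2 = 1 + (w*(4 + w))/2 = 1 + w*(4 + w)/2)
a(o, G) = 4 + o/(1 + G**2/2 + 2*G)
m(n) = 4/3 + 2/(3*(1 + n**2/2 + 2*n)) (m(n) = (4 + 2/(1 + n**2/2 + 2*n))/3 = 4/3 + 2/(3*(1 + n**2/2 + 2*n)))
u = -32/21 (u = -4*(3 + (-5)**2 + 4*(-5))/(3*(2 + (-5)**2 + 4*(-5))) = -4*(3 + 25 - 20)/(3*(2 + 25 - 20)) = -4*8/(3*7) = -1*32/21 = -32/21 ≈ -1.5238)
1/(u + (11992 - 1*(-2635))) = 1/(-32/21 + (11992 - 1*(-2635))) = 1/(-32/21 + (11992 + 2635)) = 1/(-32/21 + 14627) = 1/(307135/21) = 21/307135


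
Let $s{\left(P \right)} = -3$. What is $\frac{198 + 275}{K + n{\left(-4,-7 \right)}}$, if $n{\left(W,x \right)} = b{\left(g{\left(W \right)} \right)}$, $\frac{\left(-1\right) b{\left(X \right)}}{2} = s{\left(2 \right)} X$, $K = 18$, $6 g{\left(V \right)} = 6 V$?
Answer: $- \frac{473}{6} \approx -78.833$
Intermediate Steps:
$g{\left(V \right)} = V$ ($g{\left(V \right)} = \frac{6 V}{6} = V$)
$b{\left(X \right)} = 6 X$ ($b{\left(X \right)} = - 2 \left(- 3 X\right) = 6 X$)
$n{\left(W,x \right)} = 6 W$
$\frac{198 + 275}{K + n{\left(-4,-7 \right)}} = \frac{198 + 275}{18 + 6 \left(-4\right)} = \frac{473}{18 - 24} = \frac{473}{-6} = 473 \left(- \frac{1}{6}\right) = - \frac{473}{6}$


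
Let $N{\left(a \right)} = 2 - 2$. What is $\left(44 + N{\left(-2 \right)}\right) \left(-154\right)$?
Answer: $-6776$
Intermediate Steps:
$N{\left(a \right)} = 0$
$\left(44 + N{\left(-2 \right)}\right) \left(-154\right) = \left(44 + 0\right) \left(-154\right) = 44 \left(-154\right) = -6776$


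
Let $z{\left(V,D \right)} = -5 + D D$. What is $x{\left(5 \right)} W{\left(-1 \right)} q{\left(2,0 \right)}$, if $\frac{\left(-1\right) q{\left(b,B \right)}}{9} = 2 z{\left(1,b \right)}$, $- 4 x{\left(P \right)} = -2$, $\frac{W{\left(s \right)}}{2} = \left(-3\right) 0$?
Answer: $0$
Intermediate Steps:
$W{\left(s \right)} = 0$ ($W{\left(s \right)} = 2 \left(\left(-3\right) 0\right) = 2 \cdot 0 = 0$)
$x{\left(P \right)} = \frac{1}{2}$ ($x{\left(P \right)} = \left(- \frac{1}{4}\right) \left(-2\right) = \frac{1}{2}$)
$z{\left(V,D \right)} = -5 + D^{2}$
$q{\left(b,B \right)} = 90 - 18 b^{2}$ ($q{\left(b,B \right)} = - 9 \cdot 2 \left(-5 + b^{2}\right) = - 9 \left(-10 + 2 b^{2}\right) = 90 - 18 b^{2}$)
$x{\left(5 \right)} W{\left(-1 \right)} q{\left(2,0 \right)} = \frac{1}{2} \cdot 0 \left(90 - 18 \cdot 2^{2}\right) = 0 \left(90 - 72\right) = 0 \cdot 18 = 0$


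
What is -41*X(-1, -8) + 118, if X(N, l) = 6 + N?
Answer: -87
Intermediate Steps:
-41*X(-1, -8) + 118 = -41*(6 - 1) + 118 = -41*5 + 118 = -205 + 118 = -87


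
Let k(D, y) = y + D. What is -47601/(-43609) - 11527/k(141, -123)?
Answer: -501824125/784962 ≈ -639.30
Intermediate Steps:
k(D, y) = D + y
-47601/(-43609) - 11527/k(141, -123) = -47601/(-43609) - 11527/(141 - 123) = -47601*(-1/43609) - 11527/18 = 47601/43609 - 11527*1/18 = 47601/43609 - 11527/18 = -501824125/784962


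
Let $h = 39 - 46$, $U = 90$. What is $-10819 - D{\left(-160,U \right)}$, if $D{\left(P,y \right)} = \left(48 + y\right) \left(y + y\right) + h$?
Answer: $-35652$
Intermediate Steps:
$h = -7$ ($h = 39 - 46 = -7$)
$D{\left(P,y \right)} = -7 + 2 y \left(48 + y\right)$ ($D{\left(P,y \right)} = \left(48 + y\right) \left(y + y\right) - 7 = \left(48 + y\right) 2 y - 7 = 2 y \left(48 + y\right) - 7 = -7 + 2 y \left(48 + y\right)$)
$-10819 - D{\left(-160,U \right)} = -10819 - \left(-7 + 2 \cdot 90^{2} + 96 \cdot 90\right) = -10819 - \left(-7 + 2 \cdot 8100 + 8640\right) = -10819 - \left(-7 + 16200 + 8640\right) = -10819 - 24833 = -35652$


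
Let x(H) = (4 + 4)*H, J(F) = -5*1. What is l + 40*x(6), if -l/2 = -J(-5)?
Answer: 1910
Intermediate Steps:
J(F) = -5
l = -10 (l = -(-2)*(-5) = -2*5 = -10)
x(H) = 8*H
l + 40*x(6) = -10 + 40*(8*6) = -10 + 40*48 = -10 + 1920 = 1910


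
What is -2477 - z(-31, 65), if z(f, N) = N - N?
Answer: -2477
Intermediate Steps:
z(f, N) = 0
-2477 - z(-31, 65) = -2477 - 1*0 = -2477 + 0 = -2477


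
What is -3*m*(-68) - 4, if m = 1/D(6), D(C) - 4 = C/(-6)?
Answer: 64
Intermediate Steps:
D(C) = 4 - C/6 (D(C) = 4 + C/(-6) = 4 + C*(-⅙) = 4 - C/6)
m = ⅓ (m = 1/(4 - ⅙*6) = 1/(4 - 1) = 1/3 = ⅓ ≈ 0.33333)
-3*m*(-68) - 4 = -3*⅓*(-68) - 4 = -1*(-68) - 4 = 68 - 4 = 64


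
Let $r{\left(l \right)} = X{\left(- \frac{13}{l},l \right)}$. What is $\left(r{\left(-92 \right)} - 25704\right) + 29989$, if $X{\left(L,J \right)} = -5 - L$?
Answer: $\frac{393747}{92} \approx 4279.9$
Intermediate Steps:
$r{\left(l \right)} = -5 + \frac{13}{l}$ ($r{\left(l \right)} = -5 - - \frac{13}{l} = -5 + \frac{13}{l}$)
$\left(r{\left(-92 \right)} - 25704\right) + 29989 = \left(\left(-5 + \frac{13}{-92}\right) - 25704\right) + 29989 = \left(\left(-5 + 13 \left(- \frac{1}{92}\right)\right) - 25704\right) + 29989 = \left(\left(-5 - \frac{13}{92}\right) - 25704\right) + 29989 = \left(- \frac{473}{92} - 25704\right) + 29989 = - \frac{2365241}{92} + 29989 = \frac{393747}{92}$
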